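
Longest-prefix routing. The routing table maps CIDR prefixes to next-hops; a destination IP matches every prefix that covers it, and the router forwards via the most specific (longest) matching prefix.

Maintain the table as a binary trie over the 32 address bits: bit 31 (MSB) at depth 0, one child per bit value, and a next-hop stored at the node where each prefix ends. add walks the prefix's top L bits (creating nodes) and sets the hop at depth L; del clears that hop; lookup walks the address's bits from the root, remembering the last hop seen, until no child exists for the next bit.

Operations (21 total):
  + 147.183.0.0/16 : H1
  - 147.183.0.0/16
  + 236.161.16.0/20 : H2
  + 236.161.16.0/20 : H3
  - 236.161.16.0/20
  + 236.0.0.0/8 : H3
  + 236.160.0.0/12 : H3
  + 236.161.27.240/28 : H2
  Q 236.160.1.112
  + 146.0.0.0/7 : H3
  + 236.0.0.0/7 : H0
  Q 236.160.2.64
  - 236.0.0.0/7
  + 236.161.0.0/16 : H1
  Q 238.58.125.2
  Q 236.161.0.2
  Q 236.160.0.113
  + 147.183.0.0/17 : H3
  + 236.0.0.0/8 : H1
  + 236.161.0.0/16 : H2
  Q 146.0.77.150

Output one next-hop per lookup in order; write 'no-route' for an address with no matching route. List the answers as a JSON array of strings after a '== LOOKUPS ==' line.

Process each operation:
  add 147.183.0.0/16 -> H1 at depth 16
  - 147.183.0.0/16 clear@16
  add 236.161.16.0/20 -> H2 at depth 20
  add 236.161.16.0/20 -> H3 at depth 20
  - 236.161.16.0/20 clear@20
  add 236.0.0.0/8 -> H3 at depth 8
  add 236.160.0.0/12 -> H3 at depth 12
  add 236.161.27.240/28 -> H2 at depth 28
  Q 236.160.1.112: descend 111011001010000 ; hops seen [H3,H3] ; pick H3
  add 146.0.0.0/7 -> H3 at depth 7
  add 236.0.0.0/7 -> H0 at depth 7
  Q 236.160.2.64: descend 111011001010000 ; hops seen [H0,H3,H3] ; pick H3
  - 236.0.0.0/7 clear@7
  add 236.161.0.0/16 -> H1 at depth 16
  Q 238.58.125.2: descend 111011 ; hops seen [∅] ; pick no-route
  Q 236.161.0.2: descend 1110110010100001000 ; hops seen [H3,H3,H1] ; pick H1
  Q 236.160.0.113: descend 111011001010000 ; hops seen [H3,H3] ; pick H3
  add 147.183.0.0/17 -> H3 at depth 17
  add 236.0.0.0/8 -> H1 at depth 8
  add 236.161.0.0/16 -> H2 at depth 16
  Q 146.0.77.150: descend 1001001 ; hops seen [H3] ; pick H3

== LOOKUPS ==
["H3","H3","no-route","H1","H3","H3"]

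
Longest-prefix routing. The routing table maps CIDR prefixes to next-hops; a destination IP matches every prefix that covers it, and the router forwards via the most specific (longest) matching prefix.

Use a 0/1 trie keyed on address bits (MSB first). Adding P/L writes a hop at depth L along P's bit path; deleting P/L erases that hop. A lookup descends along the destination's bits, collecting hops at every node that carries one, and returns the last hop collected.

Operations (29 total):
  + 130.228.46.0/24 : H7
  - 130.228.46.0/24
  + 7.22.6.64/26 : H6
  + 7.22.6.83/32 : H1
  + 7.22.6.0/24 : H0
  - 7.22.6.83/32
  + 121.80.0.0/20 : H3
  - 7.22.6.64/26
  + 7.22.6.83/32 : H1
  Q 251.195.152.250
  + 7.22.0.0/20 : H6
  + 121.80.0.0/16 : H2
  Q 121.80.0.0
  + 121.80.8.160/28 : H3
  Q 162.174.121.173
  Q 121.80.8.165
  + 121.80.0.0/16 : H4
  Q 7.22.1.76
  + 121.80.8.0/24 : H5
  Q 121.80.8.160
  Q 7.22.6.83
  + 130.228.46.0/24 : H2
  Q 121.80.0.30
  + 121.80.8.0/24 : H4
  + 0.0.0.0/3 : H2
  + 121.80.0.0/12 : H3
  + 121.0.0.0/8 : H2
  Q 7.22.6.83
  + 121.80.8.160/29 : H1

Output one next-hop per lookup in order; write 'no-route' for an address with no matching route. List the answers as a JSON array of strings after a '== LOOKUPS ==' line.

Trace:
  add 130.228.46.0/24 -> H7 at depth 24
  - 130.228.46.0/24 clear@24
  add 7.22.6.64/26 -> H6 at depth 26
  add 7.22.6.83/32 -> H1 at depth 32
  add 7.22.6.0/24 -> H0 at depth 24
  - 7.22.6.83/32 clear@32
  add 121.80.0.0/20 -> H3 at depth 20
  - 7.22.6.64/26 clear@26
  add 7.22.6.83/32 -> H1 at depth 32
  ? 251.195.152.250  path d0:-→d1:-  best=no-route
  add 7.22.0.0/20 -> H6 at depth 20
  add 121.80.0.0/16 -> H2 at depth 16
  ? 121.80.0.0  path d0:-→d1:-→d2:-→d3:-→d4:-→d5:-→d6:-→d7:-→d8:-→d9:-→d10:-→d11:-→d12:-→d13:-→d14:-→d15:-→d16:H2→d17:-→d18:-→d19:-→d20:H3  best=H3
  add 121.80.8.160/28 -> H3 at depth 28
  ? 162.174.121.173  path d0:-→d1:-→d2:-  best=no-route
  ? 121.80.8.165  path d0:-→d1:-→d2:-→d3:-→d4:-→d5:-→d6:-→d7:-→d8:-→d9:-→d10:-→d11:-→d12:-→d13:-→d14:-→d15:-→d16:H2→d17:-→d18:-→d19:-→d20:H3→d21:-→d22:-→d23:-→d24:-→d25:-→d26:-→d27:-→d28:H3  best=H3
  add 121.80.0.0/16 -> H4 at depth 16
  ? 7.22.1.76  path d0:-→d1:-→d2:-→d3:-→d4:-→d5:-→d6:-→d7:-→d8:-→d9:-→d10:-→d11:-→d12:-→d13:-→d14:-→d15:-→d16:-→d17:-→d18:-→d19:-→d20:H6→d21:-  best=H6
  add 121.80.8.0/24 -> H5 at depth 24
  ? 121.80.8.160  path d0:-→d1:-→d2:-→d3:-→d4:-→d5:-→d6:-→d7:-→d8:-→d9:-→d10:-→d11:-→d12:-→d13:-→d14:-→d15:-→d16:H4→d17:-→d18:-→d19:-→d20:H3→d21:-→d22:-→d23:-→d24:H5→d25:-→d26:-→d27:-→d28:H3  best=H3
  ? 7.22.6.83  path d0:-→d1:-→d2:-→d3:-→d4:-→d5:-→d6:-→d7:-→d8:-→d9:-→d10:-→d11:-→d12:-→d13:-→d14:-→d15:-→d16:-→d17:-→d18:-→d19:-→d20:H6→d21:-→d22:-→d23:-→d24:H0→d25:-→d26:-→d27:-→d28:-→d29:-→d30:-→d31:-→d32:H1  best=H1
  add 130.228.46.0/24 -> H2 at depth 24
  ? 121.80.0.30  path d0:-→d1:-→d2:-→d3:-→d4:-→d5:-→d6:-→d7:-→d8:-→d9:-→d10:-→d11:-→d12:-→d13:-→d14:-→d15:-→d16:H4→d17:-→d18:-→d19:-→d20:H3  best=H3
  add 121.80.8.0/24 -> H4 at depth 24
  add 0.0.0.0/3 -> H2 at depth 3
  add 121.80.0.0/12 -> H3 at depth 12
  add 121.0.0.0/8 -> H2 at depth 8
  ? 7.22.6.83  path d0:-→d1:-→d2:-→d3:H2→d4:-→d5:-→d6:-→d7:-→d8:-→d9:-→d10:-→d11:-→d12:-→d13:-→d14:-→d15:-→d16:-→d17:-→d18:-→d19:-→d20:H6→d21:-→d22:-→d23:-→d24:H0→d25:-→d26:-→d27:-→d28:-→d29:-→d30:-→d31:-→d32:H1  best=H1
  add 121.80.8.160/29 -> H1 at depth 29

== LOOKUPS ==
["no-route","H3","no-route","H3","H6","H3","H1","H3","H1"]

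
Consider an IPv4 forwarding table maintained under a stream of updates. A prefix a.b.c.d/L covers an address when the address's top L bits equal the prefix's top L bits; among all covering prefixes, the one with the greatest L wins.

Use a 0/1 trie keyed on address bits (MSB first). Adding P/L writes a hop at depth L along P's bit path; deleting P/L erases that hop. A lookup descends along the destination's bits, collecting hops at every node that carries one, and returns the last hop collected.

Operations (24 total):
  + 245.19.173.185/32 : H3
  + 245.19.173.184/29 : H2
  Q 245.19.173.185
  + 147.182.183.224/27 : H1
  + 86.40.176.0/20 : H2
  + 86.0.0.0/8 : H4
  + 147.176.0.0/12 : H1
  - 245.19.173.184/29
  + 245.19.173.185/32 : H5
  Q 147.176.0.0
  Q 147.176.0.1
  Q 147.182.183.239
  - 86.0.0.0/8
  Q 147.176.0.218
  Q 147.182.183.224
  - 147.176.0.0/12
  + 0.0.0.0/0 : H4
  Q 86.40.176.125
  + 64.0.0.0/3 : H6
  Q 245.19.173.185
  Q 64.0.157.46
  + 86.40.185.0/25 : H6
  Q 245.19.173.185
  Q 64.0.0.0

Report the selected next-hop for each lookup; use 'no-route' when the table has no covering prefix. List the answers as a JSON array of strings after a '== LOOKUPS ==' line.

Process each operation:
  + 245.19.173.185/32 (H3) depth=32
  + 245.19.173.184/29 (H2) depth=29
  Q 245.19.173.185: descend 11110101000100111010110110111001 ; hops seen [H2,H3] ; pick H3
  + 147.182.183.224/27 (H1) depth=27
  + 86.40.176.0/20 (H2) depth=20
  + 86.0.0.0/8 (H4) depth=8
  + 147.176.0.0/12 (H1) depth=12
  - 245.19.173.184/29 clear@29
  + 245.19.173.185/32 (H5) depth=32
  Q 147.176.0.0: descend 1001001110110 ; hops seen [H1] ; pick H1
  Q 147.176.0.1: descend 1001001110110 ; hops seen [H1] ; pick H1
  Q 147.182.183.239: descend 100100111011011010110111111 ; hops seen [H1,H1] ; pick H1
  - 86.0.0.0/8 clear@8
  Q 147.176.0.218: descend 1001001110110 ; hops seen [H1] ; pick H1
  Q 147.182.183.224: descend 100100111011011010110111111 ; hops seen [H1,H1] ; pick H1
  - 147.176.0.0/12 clear@12
  + 0.0.0.0/0 (H4) depth=0
  Q 86.40.176.125: descend 01010110001010001011 ; hops seen [H4,H2] ; pick H2
  + 64.0.0.0/3 (H6) depth=3
  Q 245.19.173.185: descend 11110101000100111010110110111001 ; hops seen [H4,H5] ; pick H5
  Q 64.0.157.46: descend 010 ; hops seen [H4,H6] ; pick H6
  + 86.40.185.0/25 (H6) depth=25
  Q 245.19.173.185: descend 11110101000100111010110110111001 ; hops seen [H4,H5] ; pick H5
  Q 64.0.0.0: descend 010 ; hops seen [H4,H6] ; pick H6

== LOOKUPS ==
["H3","H1","H1","H1","H1","H1","H2","H5","H6","H5","H6"]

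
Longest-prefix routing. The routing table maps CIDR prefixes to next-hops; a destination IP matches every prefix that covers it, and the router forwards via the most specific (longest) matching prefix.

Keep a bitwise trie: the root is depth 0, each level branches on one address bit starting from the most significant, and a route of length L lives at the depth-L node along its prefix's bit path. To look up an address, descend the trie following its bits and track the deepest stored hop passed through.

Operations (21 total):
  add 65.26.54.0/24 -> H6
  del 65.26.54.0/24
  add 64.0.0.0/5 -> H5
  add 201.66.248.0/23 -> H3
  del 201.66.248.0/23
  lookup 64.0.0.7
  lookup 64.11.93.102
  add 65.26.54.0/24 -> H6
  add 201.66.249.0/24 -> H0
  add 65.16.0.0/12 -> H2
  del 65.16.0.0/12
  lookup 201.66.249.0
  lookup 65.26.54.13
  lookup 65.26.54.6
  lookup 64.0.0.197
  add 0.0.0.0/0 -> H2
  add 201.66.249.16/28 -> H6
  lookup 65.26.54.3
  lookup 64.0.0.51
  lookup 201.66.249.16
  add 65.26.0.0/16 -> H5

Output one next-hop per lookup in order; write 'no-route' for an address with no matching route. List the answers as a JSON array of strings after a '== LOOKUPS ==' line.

Trace:
  add 65.26.54.0/24 -> H6 at depth 24
  del 65.26.54.0/24 (clear depth 24)
  add 64.0.0.0/5 -> H5 at depth 5
  add 201.66.248.0/23 -> H3 at depth 23
  del 201.66.248.0/23 (clear depth 23)
  lookup 64.0.0.7: bits 0100000 walk d0:-→d1:-→d2:-→d3:-→d4:-→d5:H5→d6:-→d7:- -> H5
  lookup 64.11.93.102: bits 0100000 walk d0:-→d1:-→d2:-→d3:-→d4:-→d5:H5→d6:-→d7:- -> H5
  add 65.26.54.0/24 -> H6 at depth 24
  add 201.66.249.0/24 -> H0 at depth 24
  add 65.16.0.0/12 -> H2 at depth 12
  del 65.16.0.0/12 (clear depth 12)
  lookup 201.66.249.0: bits 110010010100001011111001 walk d0:-→d1:-→d2:-→d3:-→d4:-→d5:-→d6:-→d7:-→d8:-→d9:-→d10:-→d11:-→d12:-→d13:-→d14:-→d15:-→d16:-→d17:-→d18:-→d19:-→d20:-→d21:-→d22:-→d23:-→d24:H0 -> H0
  lookup 65.26.54.13: bits 010000010001101000110110 walk d0:-→d1:-→d2:-→d3:-→d4:-→d5:H5→d6:-→d7:-→d8:-→d9:-→d10:-→d11:-→d12:-→d13:-→d14:-→d15:-→d16:-→d17:-→d18:-→d19:-→d20:-→d21:-→d22:-→d23:-→d24:H6 -> H6
  lookup 65.26.54.6: bits 010000010001101000110110 walk d0:-→d1:-→d2:-→d3:-→d4:-→d5:H5→d6:-→d7:-→d8:-→d9:-→d10:-→d11:-→d12:-→d13:-→d14:-→d15:-→d16:-→d17:-→d18:-→d19:-→d20:-→d21:-→d22:-→d23:-→d24:H6 -> H6
  lookup 64.0.0.197: bits 0100000 walk d0:-→d1:-→d2:-→d3:-→d4:-→d5:H5→d6:-→d7:- -> H5
  add 0.0.0.0/0 -> H2 at depth 0
  add 201.66.249.16/28 -> H6 at depth 28
  lookup 65.26.54.3: bits 010000010001101000110110 walk d0:H2→d1:-→d2:-→d3:-→d4:-→d5:H5→d6:-→d7:-→d8:-→d9:-→d10:-→d11:-→d12:-→d13:-→d14:-→d15:-→d16:-→d17:-→d18:-→d19:-→d20:-→d21:-→d22:-→d23:-→d24:H6 -> H6
  lookup 64.0.0.51: bits 0100000 walk d0:H2→d1:-→d2:-→d3:-→d4:-→d5:H5→d6:-→d7:- -> H5
  lookup 201.66.249.16: bits 1100100101000010111110010001 walk d0:H2→d1:-→d2:-→d3:-→d4:-→d5:-→d6:-→d7:-→d8:-→d9:-→d10:-→d11:-→d12:-→d13:-→d14:-→d15:-→d16:-→d17:-→d18:-→d19:-→d20:-→d21:-→d22:-→d23:-→d24:H0→d25:-→d26:-→d27:-→d28:H6 -> H6
  add 65.26.0.0/16 -> H5 at depth 16

== LOOKUPS ==
["H5","H5","H0","H6","H6","H5","H6","H5","H6"]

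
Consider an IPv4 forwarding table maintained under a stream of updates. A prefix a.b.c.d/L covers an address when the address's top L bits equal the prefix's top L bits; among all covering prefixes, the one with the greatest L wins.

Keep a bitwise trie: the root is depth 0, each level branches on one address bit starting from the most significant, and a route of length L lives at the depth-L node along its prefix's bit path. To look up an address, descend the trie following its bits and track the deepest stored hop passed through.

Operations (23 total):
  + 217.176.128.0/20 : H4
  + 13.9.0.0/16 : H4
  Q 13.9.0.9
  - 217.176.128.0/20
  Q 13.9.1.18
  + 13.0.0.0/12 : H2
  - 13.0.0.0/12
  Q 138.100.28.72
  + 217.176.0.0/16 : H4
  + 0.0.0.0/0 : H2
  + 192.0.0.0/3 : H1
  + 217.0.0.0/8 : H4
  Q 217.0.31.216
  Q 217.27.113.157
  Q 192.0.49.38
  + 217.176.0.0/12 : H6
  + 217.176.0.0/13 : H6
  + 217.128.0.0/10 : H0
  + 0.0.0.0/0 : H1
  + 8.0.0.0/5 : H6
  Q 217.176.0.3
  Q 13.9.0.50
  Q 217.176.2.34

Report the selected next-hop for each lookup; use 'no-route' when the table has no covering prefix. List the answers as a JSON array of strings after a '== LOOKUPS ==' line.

Apply in order:
  add 217.176.128.0/20 -> H4 at depth 20
  add 13.9.0.0/16 -> H4 at depth 16
  lookup 13.9.0.9: bits 0000110100001001 walk d0:-→d1:-→d2:-→d3:-→d4:-→d5:-→d6:-→d7:-→d8:-→d9:-→d10:-→d11:-→d12:-→d13:-→d14:-→d15:-→d16:H4 -> H4
  - 217.176.128.0/20 clear@20
  lookup 13.9.1.18: bits 0000110100001001 walk d0:-→d1:-→d2:-→d3:-→d4:-→d5:-→d6:-→d7:-→d8:-→d9:-→d10:-→d11:-→d12:-→d13:-→d14:-→d15:-→d16:H4 -> H4
  add 13.0.0.0/12 -> H2 at depth 12
  - 13.0.0.0/12 clear@12
  lookup 138.100.28.72: bits 1 walk d0:-→d1:- -> no-route
  add 217.176.0.0/16 -> H4 at depth 16
  add 0.0.0.0/0 -> H2 at depth 0
  add 192.0.0.0/3 -> H1 at depth 3
  add 217.0.0.0/8 -> H4 at depth 8
  lookup 217.0.31.216: bits 11011001 walk d0:H2→d1:-→d2:-→d3:H1→d4:-→d5:-→d6:-→d7:-→d8:H4 -> H4
  lookup 217.27.113.157: bits 11011001 walk d0:H2→d1:-→d2:-→d3:H1→d4:-→d5:-→d6:-→d7:-→d8:H4 -> H4
  lookup 192.0.49.38: bits 110 walk d0:H2→d1:-→d2:-→d3:H1 -> H1
  add 217.176.0.0/12 -> H6 at depth 12
  add 217.176.0.0/13 -> H6 at depth 13
  add 217.128.0.0/10 -> H0 at depth 10
  add 0.0.0.0/0 -> H1 at depth 0
  add 8.0.0.0/5 -> H6 at depth 5
  lookup 217.176.0.3: bits 1101100110110000 walk d0:H1→d1:-→d2:-→d3:H1→d4:-→d5:-→d6:-→d7:-→d8:H4→d9:-→d10:H0→d11:-→d12:H6→d13:H6→d14:-→d15:-→d16:H4 -> H4
  lookup 13.9.0.50: bits 0000110100001001 walk d0:H1→d1:-→d2:-→d3:-→d4:-→d5:H6→d6:-→d7:-→d8:-→d9:-→d10:-→d11:-→d12:-→d13:-→d14:-→d15:-→d16:H4 -> H4
  lookup 217.176.2.34: bits 1101100110110000 walk d0:H1→d1:-→d2:-→d3:H1→d4:-→d5:-→d6:-→d7:-→d8:H4→d9:-→d10:H0→d11:-→d12:H6→d13:H6→d14:-→d15:-→d16:H4 -> H4

== LOOKUPS ==
["H4","H4","no-route","H4","H4","H1","H4","H4","H4"]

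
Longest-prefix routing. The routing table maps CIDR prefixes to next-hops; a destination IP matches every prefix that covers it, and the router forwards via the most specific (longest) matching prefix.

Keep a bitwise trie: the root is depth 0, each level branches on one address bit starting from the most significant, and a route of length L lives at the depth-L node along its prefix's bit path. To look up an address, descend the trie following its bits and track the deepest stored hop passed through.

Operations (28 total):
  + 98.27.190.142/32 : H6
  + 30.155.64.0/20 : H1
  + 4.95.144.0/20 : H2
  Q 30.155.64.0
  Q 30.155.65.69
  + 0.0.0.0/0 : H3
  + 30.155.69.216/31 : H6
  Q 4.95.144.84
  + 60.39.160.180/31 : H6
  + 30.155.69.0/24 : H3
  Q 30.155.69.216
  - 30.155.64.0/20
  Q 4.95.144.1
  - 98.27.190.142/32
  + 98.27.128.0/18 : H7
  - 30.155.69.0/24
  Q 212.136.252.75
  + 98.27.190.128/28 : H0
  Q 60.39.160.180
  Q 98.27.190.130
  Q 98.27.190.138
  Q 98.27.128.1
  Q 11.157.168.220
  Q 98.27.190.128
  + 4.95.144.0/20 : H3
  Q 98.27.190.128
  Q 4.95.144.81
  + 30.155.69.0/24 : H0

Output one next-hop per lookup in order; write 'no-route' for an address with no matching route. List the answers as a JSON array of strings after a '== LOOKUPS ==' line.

Trace:
  + 98.27.190.142/32 (H6) depth=32
  + 30.155.64.0/20 (H1) depth=20
  + 4.95.144.0/20 (H2) depth=20
  Q 30.155.64.0: descend 00011110100110110100 ; hops seen [H1] ; pick H1
  Q 30.155.65.69: descend 00011110100110110100 ; hops seen [H1] ; pick H1
  + 0.0.0.0/0 (H3) depth=0
  + 30.155.69.216/31 (H6) depth=31
  Q 4.95.144.84: descend 00000100010111111001 ; hops seen [H3,H2] ; pick H2
  + 60.39.160.180/31 (H6) depth=31
  + 30.155.69.0/24 (H3) depth=24
  Q 30.155.69.216: descend 0001111010011011010001011101100 ; hops seen [H3,H1,H3,H6] ; pick H6
  - 30.155.64.0/20 clear@20
  Q 4.95.144.1: descend 00000100010111111001 ; hops seen [H3,H2] ; pick H2
  - 98.27.190.142/32 clear@32
  + 98.27.128.0/18 (H7) depth=18
  - 30.155.69.0/24 clear@24
  Q 212.136.252.75: descend ε ; hops seen [H3] ; pick H3
  + 98.27.190.128/28 (H0) depth=28
  Q 60.39.160.180: descend 0011110000100111101000001011010 ; hops seen [H3,H6] ; pick H6
  Q 98.27.190.130: descend 0110001000011011101111101000 ; hops seen [H3,H7,H0] ; pick H0
  Q 98.27.190.138: descend 01100010000110111011111010001 ; hops seen [H3,H7,H0] ; pick H0
  Q 98.27.128.1: descend 011000100001101110 ; hops seen [H3,H7] ; pick H7
  Q 11.157.168.220: descend 0000 ; hops seen [H3] ; pick H3
  Q 98.27.190.128: descend 0110001000011011101111101000 ; hops seen [H3,H7,H0] ; pick H0
  + 4.95.144.0/20 (H3) depth=20
  Q 98.27.190.128: descend 0110001000011011101111101000 ; hops seen [H3,H7,H0] ; pick H0
  Q 4.95.144.81: descend 00000100010111111001 ; hops seen [H3,H3] ; pick H3
  + 30.155.69.0/24 (H0) depth=24

== LOOKUPS ==
["H1","H1","H2","H6","H2","H3","H6","H0","H0","H7","H3","H0","H0","H3"]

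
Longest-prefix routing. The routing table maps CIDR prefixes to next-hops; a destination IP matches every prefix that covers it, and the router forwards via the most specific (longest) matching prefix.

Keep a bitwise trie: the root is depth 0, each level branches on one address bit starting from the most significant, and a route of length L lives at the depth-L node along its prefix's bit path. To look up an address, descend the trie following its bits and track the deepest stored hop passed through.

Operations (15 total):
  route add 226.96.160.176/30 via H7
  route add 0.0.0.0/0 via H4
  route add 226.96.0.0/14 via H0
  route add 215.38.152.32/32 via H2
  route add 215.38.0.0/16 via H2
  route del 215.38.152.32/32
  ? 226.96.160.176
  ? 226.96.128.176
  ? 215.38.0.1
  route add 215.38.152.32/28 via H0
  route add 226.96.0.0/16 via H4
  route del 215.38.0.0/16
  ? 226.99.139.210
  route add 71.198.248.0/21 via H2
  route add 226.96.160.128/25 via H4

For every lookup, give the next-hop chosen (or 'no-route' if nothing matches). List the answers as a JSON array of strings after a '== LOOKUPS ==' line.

Trace:
  + 226.96.160.176/30 (H7) depth=30
  + 0.0.0.0/0 (H4) depth=0
  + 226.96.0.0/14 (H0) depth=14
  + 215.38.152.32/32 (H2) depth=32
  + 215.38.0.0/16 (H2) depth=16
  del 215.38.152.32/32 (clear depth 32)
  Q 226.96.160.176: descend 111000100110000010100000101100 ; hops seen [H4,H0,H7] ; pick H7
  Q 226.96.128.176: descend 111000100110000010 ; hops seen [H4,H0] ; pick H0
  Q 215.38.0.1: descend 1101011100100110 ; hops seen [H4,H2] ; pick H2
  + 215.38.152.32/28 (H0) depth=28
  + 226.96.0.0/16 (H4) depth=16
  del 215.38.0.0/16 (clear depth 16)
  Q 226.99.139.210: descend 11100010011000 ; hops seen [H4,H0] ; pick H0
  + 71.198.248.0/21 (H2) depth=21
  + 226.96.160.128/25 (H4) depth=25

== LOOKUPS ==
["H7","H0","H2","H0"]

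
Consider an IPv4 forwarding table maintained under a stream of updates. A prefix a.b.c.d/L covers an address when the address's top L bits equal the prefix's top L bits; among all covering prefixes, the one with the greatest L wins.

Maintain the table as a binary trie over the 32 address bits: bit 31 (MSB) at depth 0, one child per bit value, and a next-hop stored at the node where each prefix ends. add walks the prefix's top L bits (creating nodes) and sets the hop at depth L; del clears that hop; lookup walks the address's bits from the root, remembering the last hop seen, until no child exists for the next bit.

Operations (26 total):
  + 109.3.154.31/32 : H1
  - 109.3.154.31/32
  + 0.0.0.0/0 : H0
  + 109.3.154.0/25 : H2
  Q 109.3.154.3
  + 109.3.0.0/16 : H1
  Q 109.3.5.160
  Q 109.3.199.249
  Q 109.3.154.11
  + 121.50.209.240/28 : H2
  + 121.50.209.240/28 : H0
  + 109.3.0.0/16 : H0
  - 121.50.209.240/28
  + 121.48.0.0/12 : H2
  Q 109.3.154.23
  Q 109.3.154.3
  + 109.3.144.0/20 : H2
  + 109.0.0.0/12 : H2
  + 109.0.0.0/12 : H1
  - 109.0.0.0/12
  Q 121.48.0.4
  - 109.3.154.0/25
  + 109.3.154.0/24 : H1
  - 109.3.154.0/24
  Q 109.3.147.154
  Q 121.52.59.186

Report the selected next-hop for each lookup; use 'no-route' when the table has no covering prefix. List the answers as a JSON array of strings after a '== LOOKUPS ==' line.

Apply in order:
  add 109.3.154.31/32 -> H1 at depth 32
  - 109.3.154.31/32 clear@32
  add 0.0.0.0/0 -> H0 at depth 0
  add 109.3.154.0/25 -> H2 at depth 25
  Q 109.3.154.3: descend 011011010000001110011010000 ; hops seen [H0,H2] ; pick H2
  add 109.3.0.0/16 -> H1 at depth 16
  Q 109.3.5.160: descend 0110110100000011 ; hops seen [H0,H1] ; pick H1
  Q 109.3.199.249: descend 01101101000000111 ; hops seen [H0,H1] ; pick H1
  Q 109.3.154.11: descend 011011010000001110011010000 ; hops seen [H0,H1,H2] ; pick H2
  add 121.50.209.240/28 -> H2 at depth 28
  add 121.50.209.240/28 -> H0 at depth 28
  add 109.3.0.0/16 -> H0 at depth 16
  - 121.50.209.240/28 clear@28
  add 121.48.0.0/12 -> H2 at depth 12
  Q 109.3.154.23: descend 0110110100000011100110100001 ; hops seen [H0,H0,H2] ; pick H2
  Q 109.3.154.3: descend 011011010000001110011010000 ; hops seen [H0,H0,H2] ; pick H2
  add 109.3.144.0/20 -> H2 at depth 20
  add 109.0.0.0/12 -> H2 at depth 12
  add 109.0.0.0/12 -> H1 at depth 12
  - 109.0.0.0/12 clear@12
  Q 121.48.0.4: descend 01111001001100 ; hops seen [H0,H2] ; pick H2
  - 109.3.154.0/25 clear@25
  add 109.3.154.0/24 -> H1 at depth 24
  - 109.3.154.0/24 clear@24
  Q 109.3.147.154: descend 01101101000000111001 ; hops seen [H0,H0,H2] ; pick H2
  Q 121.52.59.186: descend 0111100100110 ; hops seen [H0,H2] ; pick H2

== LOOKUPS ==
["H2","H1","H1","H2","H2","H2","H2","H2","H2"]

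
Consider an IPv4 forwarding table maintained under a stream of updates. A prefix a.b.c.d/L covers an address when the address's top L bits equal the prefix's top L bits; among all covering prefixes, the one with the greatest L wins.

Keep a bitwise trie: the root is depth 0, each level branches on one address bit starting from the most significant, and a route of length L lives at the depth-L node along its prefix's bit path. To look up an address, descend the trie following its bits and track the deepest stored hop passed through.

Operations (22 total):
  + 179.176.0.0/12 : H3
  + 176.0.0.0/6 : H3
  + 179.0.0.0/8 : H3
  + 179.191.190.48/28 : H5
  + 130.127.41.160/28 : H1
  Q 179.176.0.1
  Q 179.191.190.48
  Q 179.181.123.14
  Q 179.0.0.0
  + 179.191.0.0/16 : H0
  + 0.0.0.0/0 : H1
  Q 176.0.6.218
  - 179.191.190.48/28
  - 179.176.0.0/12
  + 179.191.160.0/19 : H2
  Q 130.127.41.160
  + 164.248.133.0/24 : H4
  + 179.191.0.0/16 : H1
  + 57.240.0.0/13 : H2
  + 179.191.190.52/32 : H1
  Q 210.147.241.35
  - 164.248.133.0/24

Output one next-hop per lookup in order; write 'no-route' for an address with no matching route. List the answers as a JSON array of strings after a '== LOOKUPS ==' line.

Process each operation:
  add 179.176.0.0/12 -> H3 at depth 12
  add 176.0.0.0/6 -> H3 at depth 6
  add 179.0.0.0/8 -> H3 at depth 8
  add 179.191.190.48/28 -> H5 at depth 28
  add 130.127.41.160/28 -> H1 at depth 28
  ? 179.176.0.1  path d0:-→d1:-→d2:-→d3:-→d4:-→d5:-→d6:H3→d7:-→d8:H3→d9:-→d10:-→d11:-→d12:H3  best=H3
  ? 179.191.190.48  path d0:-→d1:-→d2:-→d3:-→d4:-→d5:-→d6:H3→d7:-→d8:H3→d9:-→d10:-→d11:-→d12:H3→d13:-→d14:-→d15:-→d16:-→d17:-→d18:-→d19:-→d20:-→d21:-→d22:-→d23:-→d24:-→d25:-→d26:-→d27:-→d28:H5  best=H5
  ? 179.181.123.14  path d0:-→d1:-→d2:-→d3:-→d4:-→d5:-→d6:H3→d7:-→d8:H3→d9:-→d10:-→d11:-→d12:H3  best=H3
  ? 179.0.0.0  path d0:-→d1:-→d2:-→d3:-→d4:-→d5:-→d6:H3→d7:-→d8:H3  best=H3
  add 179.191.0.0/16 -> H0 at depth 16
  add 0.0.0.0/0 -> H1 at depth 0
  ? 176.0.6.218  path d0:H1→d1:-→d2:-→d3:-→d4:-→d5:-→d6:H3  best=H3
  - 179.191.190.48/28 clear@28
  - 179.176.0.0/12 clear@12
  add 179.191.160.0/19 -> H2 at depth 19
  ? 130.127.41.160  path d0:H1→d1:-→d2:-→d3:-→d4:-→d5:-→d6:-→d7:-→d8:-→d9:-→d10:-→d11:-→d12:-→d13:-→d14:-→d15:-→d16:-→d17:-→d18:-→d19:-→d20:-→d21:-→d22:-→d23:-→d24:-→d25:-→d26:-→d27:-→d28:H1  best=H1
  add 164.248.133.0/24 -> H4 at depth 24
  add 179.191.0.0/16 -> H1 at depth 16
  add 57.240.0.0/13 -> H2 at depth 13
  add 179.191.190.52/32 -> H1 at depth 32
  ? 210.147.241.35  path d0:H1→d1:-  best=H1
  - 164.248.133.0/24 clear@24

== LOOKUPS ==
["H3","H5","H3","H3","H3","H1","H1"]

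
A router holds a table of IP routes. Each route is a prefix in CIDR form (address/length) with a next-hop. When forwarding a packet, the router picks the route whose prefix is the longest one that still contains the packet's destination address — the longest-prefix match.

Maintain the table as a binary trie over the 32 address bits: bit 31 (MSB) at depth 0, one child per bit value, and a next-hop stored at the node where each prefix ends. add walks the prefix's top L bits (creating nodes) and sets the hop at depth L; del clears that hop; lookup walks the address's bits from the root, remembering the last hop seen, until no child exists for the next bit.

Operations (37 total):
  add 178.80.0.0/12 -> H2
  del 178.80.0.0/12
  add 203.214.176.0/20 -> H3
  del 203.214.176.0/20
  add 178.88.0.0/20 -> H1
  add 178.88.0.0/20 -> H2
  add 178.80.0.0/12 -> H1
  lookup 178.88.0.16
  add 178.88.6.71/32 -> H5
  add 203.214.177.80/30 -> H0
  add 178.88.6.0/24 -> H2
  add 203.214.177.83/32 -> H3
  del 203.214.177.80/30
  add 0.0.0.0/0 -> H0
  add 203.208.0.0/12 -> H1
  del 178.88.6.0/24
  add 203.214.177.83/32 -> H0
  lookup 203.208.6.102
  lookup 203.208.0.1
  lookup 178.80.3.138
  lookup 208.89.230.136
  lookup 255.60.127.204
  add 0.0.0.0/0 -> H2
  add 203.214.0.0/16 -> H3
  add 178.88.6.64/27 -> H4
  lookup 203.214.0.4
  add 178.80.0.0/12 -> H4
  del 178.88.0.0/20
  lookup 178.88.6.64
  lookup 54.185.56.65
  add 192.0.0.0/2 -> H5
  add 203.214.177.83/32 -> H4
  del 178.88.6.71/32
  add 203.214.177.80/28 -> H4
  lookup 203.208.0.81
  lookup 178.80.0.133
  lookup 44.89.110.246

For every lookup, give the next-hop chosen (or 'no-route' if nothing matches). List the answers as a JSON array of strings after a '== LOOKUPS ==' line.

Process each operation:
  add 178.80.0.0/12 -> H2 at depth 12
  del 178.80.0.0/12 (clear depth 12)
  add 203.214.176.0/20 -> H3 at depth 20
  del 203.214.176.0/20 (clear depth 20)
  add 178.88.0.0/20 -> H1 at depth 20
  add 178.88.0.0/20 -> H2 at depth 20
  add 178.80.0.0/12 -> H1 at depth 12
  lookup 178.88.0.16: bits 10110010010110000000 walk d0:-→d1:-→d2:-→d3:-→d4:-→d5:-→d6:-→d7:-→d8:-→d9:-→d10:-→d11:-→d12:H1→d13:-→d14:-→d15:-→d16:-→d17:-→d18:-→d19:-→d20:H2 -> H2
  add 178.88.6.71/32 -> H5 at depth 32
  add 203.214.177.80/30 -> H0 at depth 30
  add 178.88.6.0/24 -> H2 at depth 24
  add 203.214.177.83/32 -> H3 at depth 32
  del 203.214.177.80/30 (clear depth 30)
  add 0.0.0.0/0 -> H0 at depth 0
  add 203.208.0.0/12 -> H1 at depth 12
  del 178.88.6.0/24 (clear depth 24)
  add 203.214.177.83/32 -> H0 at depth 32
  lookup 203.208.6.102: bits 1100101111010 walk d0:H0→d1:-→d2:-→d3:-→d4:-→d5:-→d6:-→d7:-→d8:-→d9:-→d10:-→d11:-→d12:H1→d13:- -> H1
  lookup 203.208.0.1: bits 1100101111010 walk d0:H0→d1:-→d2:-→d3:-→d4:-→d5:-→d6:-→d7:-→d8:-→d9:-→d10:-→d11:-→d12:H1→d13:- -> H1
  lookup 178.80.3.138: bits 101100100101 walk d0:H0→d1:-→d2:-→d3:-→d4:-→d5:-→d6:-→d7:-→d8:-→d9:-→d10:-→d11:-→d12:H1 -> H1
  lookup 208.89.230.136: bits 110 walk d0:H0→d1:-→d2:-→d3:- -> H0
  lookup 255.60.127.204: bits 11 walk d0:H0→d1:-→d2:- -> H0
  add 0.0.0.0/0 -> H2 at depth 0
  add 203.214.0.0/16 -> H3 at depth 16
  add 178.88.6.64/27 -> H4 at depth 27
  lookup 203.214.0.4: bits 1100101111010110 walk d0:H2→d1:-→d2:-→d3:-→d4:-→d5:-→d6:-→d7:-→d8:-→d9:-→d10:-→d11:-→d12:H1→d13:-→d14:-→d15:-→d16:H3 -> H3
  add 178.80.0.0/12 -> H4 at depth 12
  del 178.88.0.0/20 (clear depth 20)
  lookup 178.88.6.64: bits 10110010010110000000011001000 walk d0:H2→d1:-→d2:-→d3:-→d4:-→d5:-→d6:-→d7:-→d8:-→d9:-→d10:-→d11:-→d12:H4→d13:-→d14:-→d15:-→d16:-→d17:-→d18:-→d19:-→d20:-→d21:-→d22:-→d23:-→d24:-→d25:-→d26:-→d27:H4→d28:-→d29:- -> H4
  lookup 54.185.56.65: bits ε walk d0:H2 -> H2
  add 192.0.0.0/2 -> H5 at depth 2
  add 203.214.177.83/32 -> H4 at depth 32
  del 178.88.6.71/32 (clear depth 32)
  add 203.214.177.80/28 -> H4 at depth 28
  lookup 203.208.0.81: bits 1100101111010 walk d0:H2→d1:-→d2:H5→d3:-→d4:-→d5:-→d6:-→d7:-→d8:-→d9:-→d10:-→d11:-→d12:H1→d13:- -> H1
  lookup 178.80.0.133: bits 101100100101 walk d0:H2→d1:-→d2:-→d3:-→d4:-→d5:-→d6:-→d7:-→d8:-→d9:-→d10:-→d11:-→d12:H4 -> H4
  lookup 44.89.110.246: bits ε walk d0:H2 -> H2

== LOOKUPS ==
["H2","H1","H1","H1","H0","H0","H3","H4","H2","H1","H4","H2"]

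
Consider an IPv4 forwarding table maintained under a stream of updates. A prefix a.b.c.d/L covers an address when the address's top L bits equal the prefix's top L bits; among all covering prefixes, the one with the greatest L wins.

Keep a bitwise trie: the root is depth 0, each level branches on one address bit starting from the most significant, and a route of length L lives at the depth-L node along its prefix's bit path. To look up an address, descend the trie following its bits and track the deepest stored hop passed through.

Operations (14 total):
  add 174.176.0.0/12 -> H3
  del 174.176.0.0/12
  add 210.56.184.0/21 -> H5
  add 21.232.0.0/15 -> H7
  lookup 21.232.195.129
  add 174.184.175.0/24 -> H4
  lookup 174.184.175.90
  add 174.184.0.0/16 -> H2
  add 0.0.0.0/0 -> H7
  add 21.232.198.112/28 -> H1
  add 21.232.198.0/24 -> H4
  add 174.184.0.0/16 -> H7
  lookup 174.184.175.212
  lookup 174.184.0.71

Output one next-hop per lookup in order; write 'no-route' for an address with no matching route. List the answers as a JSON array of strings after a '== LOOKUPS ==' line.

Trace:
  add 174.176.0.0/12 -> H3 at depth 12
  - 174.176.0.0/12 clear@12
  add 210.56.184.0/21 -> H5 at depth 21
  add 21.232.0.0/15 -> H7 at depth 15
  ? 21.232.195.129  path d0:-→d1:-→d2:-→d3:-→d4:-→d5:-→d6:-→d7:-→d8:-→d9:-→d10:-→d11:-→d12:-→d13:-→d14:-→d15:H7  best=H7
  add 174.184.175.0/24 -> H4 at depth 24
  ? 174.184.175.90  path d0:-→d1:-→d2:-→d3:-→d4:-→d5:-→d6:-→d7:-→d8:-→d9:-→d10:-→d11:-→d12:-→d13:-→d14:-→d15:-→d16:-→d17:-→d18:-→d19:-→d20:-→d21:-→d22:-→d23:-→d24:H4  best=H4
  add 174.184.0.0/16 -> H2 at depth 16
  add 0.0.0.0/0 -> H7 at depth 0
  add 21.232.198.112/28 -> H1 at depth 28
  add 21.232.198.0/24 -> H4 at depth 24
  add 174.184.0.0/16 -> H7 at depth 16
  ? 174.184.175.212  path d0:H7→d1:-→d2:-→d3:-→d4:-→d5:-→d6:-→d7:-→d8:-→d9:-→d10:-→d11:-→d12:-→d13:-→d14:-→d15:-→d16:H7→d17:-→d18:-→d19:-→d20:-→d21:-→d22:-→d23:-→d24:H4  best=H4
  ? 174.184.0.71  path d0:H7→d1:-→d2:-→d3:-→d4:-→d5:-→d6:-→d7:-→d8:-→d9:-→d10:-→d11:-→d12:-→d13:-→d14:-→d15:-→d16:H7  best=H7

== LOOKUPS ==
["H7","H4","H4","H7"]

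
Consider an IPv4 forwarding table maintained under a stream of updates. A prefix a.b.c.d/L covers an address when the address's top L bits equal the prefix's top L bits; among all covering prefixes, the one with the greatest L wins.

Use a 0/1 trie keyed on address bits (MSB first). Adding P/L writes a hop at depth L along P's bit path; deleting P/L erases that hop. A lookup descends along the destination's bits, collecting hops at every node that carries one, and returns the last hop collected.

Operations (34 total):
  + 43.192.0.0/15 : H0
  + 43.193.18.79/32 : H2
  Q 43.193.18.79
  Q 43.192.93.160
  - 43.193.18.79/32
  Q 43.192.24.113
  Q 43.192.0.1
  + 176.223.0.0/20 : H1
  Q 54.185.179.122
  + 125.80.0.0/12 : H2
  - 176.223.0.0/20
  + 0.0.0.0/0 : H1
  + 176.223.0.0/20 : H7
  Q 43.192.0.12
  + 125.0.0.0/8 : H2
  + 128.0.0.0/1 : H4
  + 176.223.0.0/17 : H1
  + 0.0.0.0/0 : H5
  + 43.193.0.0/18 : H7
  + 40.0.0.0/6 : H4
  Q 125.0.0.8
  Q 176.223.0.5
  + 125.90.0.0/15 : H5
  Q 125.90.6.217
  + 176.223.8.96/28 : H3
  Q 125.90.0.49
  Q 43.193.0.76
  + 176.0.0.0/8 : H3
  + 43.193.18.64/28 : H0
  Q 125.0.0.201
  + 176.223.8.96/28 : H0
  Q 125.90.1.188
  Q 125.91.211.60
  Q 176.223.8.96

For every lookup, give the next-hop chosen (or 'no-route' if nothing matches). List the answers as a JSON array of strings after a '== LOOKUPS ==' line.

Process each operation:
  add 43.192.0.0/15 -> H0 at depth 15
  add 43.193.18.79/32 -> H2 at depth 32
  ? 43.193.18.79  path d0:-→d1:-→d2:-→d3:-→d4:-→d5:-→d6:-→d7:-→d8:-→d9:-→d10:-→d11:-→d12:-→d13:-→d14:-→d15:H0→d16:-→d17:-→d18:-→d19:-→d20:-→d21:-→d22:-→d23:-→d24:-→d25:-→d26:-→d27:-→d28:-→d29:-→d30:-→d31:-→d32:H2  best=H2
  ? 43.192.93.160  path d0:-→d1:-→d2:-→d3:-→d4:-→d5:-→d6:-→d7:-→d8:-→d9:-→d10:-→d11:-→d12:-→d13:-→d14:-→d15:H0  best=H0
  del 43.193.18.79/32 (clear depth 32)
  ? 43.192.24.113  path d0:-→d1:-→d2:-→d3:-→d4:-→d5:-→d6:-→d7:-→d8:-→d9:-→d10:-→d11:-→d12:-→d13:-→d14:-→d15:H0  best=H0
  ? 43.192.0.1  path d0:-→d1:-→d2:-→d3:-→d4:-→d5:-→d6:-→d7:-→d8:-→d9:-→d10:-→d11:-→d12:-→d13:-→d14:-→d15:H0  best=H0
  add 176.223.0.0/20 -> H1 at depth 20
  ? 54.185.179.122  path d0:-→d1:-→d2:-→d3:-  best=no-route
  add 125.80.0.0/12 -> H2 at depth 12
  del 176.223.0.0/20 (clear depth 20)
  add 0.0.0.0/0 -> H1 at depth 0
  add 176.223.0.0/20 -> H7 at depth 20
  ? 43.192.0.12  path d0:H1→d1:-→d2:-→d3:-→d4:-→d5:-→d6:-→d7:-→d8:-→d9:-→d10:-→d11:-→d12:-→d13:-→d14:-→d15:H0  best=H0
  add 125.0.0.0/8 -> H2 at depth 8
  add 128.0.0.0/1 -> H4 at depth 1
  add 176.223.0.0/17 -> H1 at depth 17
  add 0.0.0.0/0 -> H5 at depth 0
  add 43.193.0.0/18 -> H7 at depth 18
  add 40.0.0.0/6 -> H4 at depth 6
  ? 125.0.0.8  path d0:H5→d1:-→d2:-→d3:-→d4:-→d5:-→d6:-→d7:-→d8:H2→d9:-  best=H2
  ? 176.223.0.5  path d0:H5→d1:H4→d2:-→d3:-→d4:-→d5:-→d6:-→d7:-→d8:-→d9:-→d10:-→d11:-→d12:-→d13:-→d14:-→d15:-→d16:-→d17:H1→d18:-→d19:-→d20:H7  best=H7
  add 125.90.0.0/15 -> H5 at depth 15
  ? 125.90.6.217  path d0:H5→d1:-→d2:-→d3:-→d4:-→d5:-→d6:-→d7:-→d8:H2→d9:-→d10:-→d11:-→d12:H2→d13:-→d14:-→d15:H5  best=H5
  add 176.223.8.96/28 -> H3 at depth 28
  ? 125.90.0.49  path d0:H5→d1:-→d2:-→d3:-→d4:-→d5:-→d6:-→d7:-→d8:H2→d9:-→d10:-→d11:-→d12:H2→d13:-→d14:-→d15:H5  best=H5
  ? 43.193.0.76  path d0:H5→d1:-→d2:-→d3:-→d4:-→d5:-→d6:H4→d7:-→d8:-→d9:-→d10:-→d11:-→d12:-→d13:-→d14:-→d15:H0→d16:-→d17:-→d18:H7→d19:-  best=H7
  add 176.0.0.0/8 -> H3 at depth 8
  add 43.193.18.64/28 -> H0 at depth 28
  ? 125.0.0.201  path d0:H5→d1:-→d2:-→d3:-→d4:-→d5:-→d6:-→d7:-→d8:H2→d9:-  best=H2
  add 176.223.8.96/28 -> H0 at depth 28
  ? 125.90.1.188  path d0:H5→d1:-→d2:-→d3:-→d4:-→d5:-→d6:-→d7:-→d8:H2→d9:-→d10:-→d11:-→d12:H2→d13:-→d14:-→d15:H5  best=H5
  ? 125.91.211.60  path d0:H5→d1:-→d2:-→d3:-→d4:-→d5:-→d6:-→d7:-→d8:H2→d9:-→d10:-→d11:-→d12:H2→d13:-→d14:-→d15:H5  best=H5
  ? 176.223.8.96  path d0:H5→d1:H4→d2:-→d3:-→d4:-→d5:-→d6:-→d7:-→d8:H3→d9:-→d10:-→d11:-→d12:-→d13:-→d14:-→d15:-→d16:-→d17:H1→d18:-→d19:-→d20:H7→d21:-→d22:-→d23:-→d24:-→d25:-→d26:-→d27:-→d28:H0  best=H0

== LOOKUPS ==
["H2","H0","H0","H0","no-route","H0","H2","H7","H5","H5","H7","H2","H5","H5","H0"]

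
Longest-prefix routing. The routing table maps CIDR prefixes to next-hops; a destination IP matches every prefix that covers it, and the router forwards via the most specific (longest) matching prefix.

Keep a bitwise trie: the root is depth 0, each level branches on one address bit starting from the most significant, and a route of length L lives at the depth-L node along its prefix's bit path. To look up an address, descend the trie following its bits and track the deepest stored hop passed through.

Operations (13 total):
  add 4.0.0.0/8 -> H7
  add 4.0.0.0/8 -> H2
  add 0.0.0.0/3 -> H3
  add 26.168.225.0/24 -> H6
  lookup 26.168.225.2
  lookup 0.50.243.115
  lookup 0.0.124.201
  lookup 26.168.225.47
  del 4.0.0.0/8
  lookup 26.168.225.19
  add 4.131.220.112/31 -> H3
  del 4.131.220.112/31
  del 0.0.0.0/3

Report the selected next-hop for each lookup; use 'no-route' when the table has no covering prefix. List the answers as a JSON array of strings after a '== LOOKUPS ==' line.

Apply in order:
  add 4.0.0.0/8 -> H7 at depth 8
  add 4.0.0.0/8 -> H2 at depth 8
  add 0.0.0.0/3 -> H3 at depth 3
  add 26.168.225.0/24 -> H6 at depth 24
  lookup 26.168.225.2: bits 000110101010100011100001 walk d0:-→d1:-→d2:-→d3:H3→d4:-→d5:-→d6:-→d7:-→d8:-→d9:-→d10:-→d11:-→d12:-→d13:-→d14:-→d15:-→d16:-→d17:-→d18:-→d19:-→d20:-→d21:-→d22:-→d23:-→d24:H6 -> H6
  lookup 0.50.243.115: bits 00000 walk d0:-→d1:-→d2:-→d3:H3→d4:-→d5:- -> H3
  lookup 0.0.124.201: bits 00000 walk d0:-→d1:-→d2:-→d3:H3→d4:-→d5:- -> H3
  lookup 26.168.225.47: bits 000110101010100011100001 walk d0:-→d1:-→d2:-→d3:H3→d4:-→d5:-→d6:-→d7:-→d8:-→d9:-→d10:-→d11:-→d12:-→d13:-→d14:-→d15:-→d16:-→d17:-→d18:-→d19:-→d20:-→d21:-→d22:-→d23:-→d24:H6 -> H6
  - 4.0.0.0/8 clear@8
  lookup 26.168.225.19: bits 000110101010100011100001 walk d0:-→d1:-→d2:-→d3:H3→d4:-→d5:-→d6:-→d7:-→d8:-→d9:-→d10:-→d11:-→d12:-→d13:-→d14:-→d15:-→d16:-→d17:-→d18:-→d19:-→d20:-→d21:-→d22:-→d23:-→d24:H6 -> H6
  add 4.131.220.112/31 -> H3 at depth 31
  - 4.131.220.112/31 clear@31
  - 0.0.0.0/3 clear@3

== LOOKUPS ==
["H6","H3","H3","H6","H6"]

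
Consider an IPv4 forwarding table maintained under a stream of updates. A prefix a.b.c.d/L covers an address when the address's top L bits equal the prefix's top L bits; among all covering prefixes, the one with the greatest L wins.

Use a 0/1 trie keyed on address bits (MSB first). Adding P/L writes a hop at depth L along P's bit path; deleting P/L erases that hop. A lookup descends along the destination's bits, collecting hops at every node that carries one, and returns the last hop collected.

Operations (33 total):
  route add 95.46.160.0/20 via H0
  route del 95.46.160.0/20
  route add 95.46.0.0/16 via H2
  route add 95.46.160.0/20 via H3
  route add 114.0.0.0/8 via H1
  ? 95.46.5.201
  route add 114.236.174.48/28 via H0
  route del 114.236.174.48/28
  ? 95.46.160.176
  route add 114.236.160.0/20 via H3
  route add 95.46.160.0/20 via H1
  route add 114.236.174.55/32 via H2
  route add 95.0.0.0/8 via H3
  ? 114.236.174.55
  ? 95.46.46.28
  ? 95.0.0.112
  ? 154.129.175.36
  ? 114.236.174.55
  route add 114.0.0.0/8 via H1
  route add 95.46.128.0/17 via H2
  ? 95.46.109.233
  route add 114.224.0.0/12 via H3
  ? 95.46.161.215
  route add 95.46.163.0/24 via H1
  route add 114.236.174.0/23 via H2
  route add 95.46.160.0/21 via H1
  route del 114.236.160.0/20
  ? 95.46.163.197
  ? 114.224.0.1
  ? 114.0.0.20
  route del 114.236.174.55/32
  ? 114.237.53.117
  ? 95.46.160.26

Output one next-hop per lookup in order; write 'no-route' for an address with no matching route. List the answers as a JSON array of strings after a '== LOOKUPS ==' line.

Process each operation:
  add 95.46.160.0/20 -> H0 at depth 20
  - 95.46.160.0/20 clear@20
  add 95.46.0.0/16 -> H2 at depth 16
  add 95.46.160.0/20 -> H3 at depth 20
  add 114.0.0.0/8 -> H1 at depth 8
  lookup 95.46.5.201: bits 0101111100101110 walk d0:-→d1:-→d2:-→d3:-→d4:-→d5:-→d6:-→d7:-→d8:-→d9:-→d10:-→d11:-→d12:-→d13:-→d14:-→d15:-→d16:H2 -> H2
  add 114.236.174.48/28 -> H0 at depth 28
  - 114.236.174.48/28 clear@28
  lookup 95.46.160.176: bits 01011111001011101010 walk d0:-→d1:-→d2:-→d3:-→d4:-→d5:-→d6:-→d7:-→d8:-→d9:-→d10:-→d11:-→d12:-→d13:-→d14:-→d15:-→d16:H2→d17:-→d18:-→d19:-→d20:H3 -> H3
  add 114.236.160.0/20 -> H3 at depth 20
  add 95.46.160.0/20 -> H1 at depth 20
  add 114.236.174.55/32 -> H2 at depth 32
  add 95.0.0.0/8 -> H3 at depth 8
  lookup 114.236.174.55: bits 01110010111011001010111000110111 walk d0:-→d1:-→d2:-→d3:-→d4:-→d5:-→d6:-→d7:-→d8:H1→d9:-→d10:-→d11:-→d12:-→d13:-→d14:-→d15:-→d16:-→d17:-→d18:-→d19:-→d20:H3→d21:-→d22:-→d23:-→d24:-→d25:-→d26:-→d27:-→d28:-→d29:-→d30:-→d31:-→d32:H2 -> H2
  lookup 95.46.46.28: bits 0101111100101110 walk d0:-→d1:-→d2:-→d3:-→d4:-→d5:-→d6:-→d7:-→d8:H3→d9:-→d10:-→d11:-→d12:-→d13:-→d14:-→d15:-→d16:H2 -> H2
  lookup 95.0.0.112: bits 0101111100 walk d0:-→d1:-→d2:-→d3:-→d4:-→d5:-→d6:-→d7:-→d8:H3→d9:-→d10:- -> H3
  lookup 154.129.175.36: bits ε walk d0:- -> no-route
  lookup 114.236.174.55: bits 01110010111011001010111000110111 walk d0:-→d1:-→d2:-→d3:-→d4:-→d5:-→d6:-→d7:-→d8:H1→d9:-→d10:-→d11:-→d12:-→d13:-→d14:-→d15:-→d16:-→d17:-→d18:-→d19:-→d20:H3→d21:-→d22:-→d23:-→d24:-→d25:-→d26:-→d27:-→d28:-→d29:-→d30:-→d31:-→d32:H2 -> H2
  add 114.0.0.0/8 -> H1 at depth 8
  add 95.46.128.0/17 -> H2 at depth 17
  lookup 95.46.109.233: bits 0101111100101110 walk d0:-→d1:-→d2:-→d3:-→d4:-→d5:-→d6:-→d7:-→d8:H3→d9:-→d10:-→d11:-→d12:-→d13:-→d14:-→d15:-→d16:H2 -> H2
  add 114.224.0.0/12 -> H3 at depth 12
  lookup 95.46.161.215: bits 01011111001011101010 walk d0:-→d1:-→d2:-→d3:-→d4:-→d5:-→d6:-→d7:-→d8:H3→d9:-→d10:-→d11:-→d12:-→d13:-→d14:-→d15:-→d16:H2→d17:H2→d18:-→d19:-→d20:H1 -> H1
  add 95.46.163.0/24 -> H1 at depth 24
  add 114.236.174.0/23 -> H2 at depth 23
  add 95.46.160.0/21 -> H1 at depth 21
  - 114.236.160.0/20 clear@20
  lookup 95.46.163.197: bits 010111110010111010100011 walk d0:-→d1:-→d2:-→d3:-→d4:-→d5:-→d6:-→d7:-→d8:H3→d9:-→d10:-→d11:-→d12:-→d13:-→d14:-→d15:-→d16:H2→d17:H2→d18:-→d19:-→d20:H1→d21:H1→d22:-→d23:-→d24:H1 -> H1
  lookup 114.224.0.1: bits 011100101110 walk d0:-→d1:-→d2:-→d3:-→d4:-→d5:-→d6:-→d7:-→d8:H1→d9:-→d10:-→d11:-→d12:H3 -> H3
  lookup 114.0.0.20: bits 01110010 walk d0:-→d1:-→d2:-→d3:-→d4:-→d5:-→d6:-→d7:-→d8:H1 -> H1
  - 114.236.174.55/32 clear@32
  lookup 114.237.53.117: bits 011100101110110 walk d0:-→d1:-→d2:-→d3:-→d4:-→d5:-→d6:-→d7:-→d8:H1→d9:-→d10:-→d11:-→d12:H3→d13:-→d14:-→d15:- -> H3
  lookup 95.46.160.26: bits 0101111100101110101000 walk d0:-→d1:-→d2:-→d3:-→d4:-→d5:-→d6:-→d7:-→d8:H3→d9:-→d10:-→d11:-→d12:-→d13:-→d14:-→d15:-→d16:H2→d17:H2→d18:-→d19:-→d20:H1→d21:H1→d22:- -> H1

== LOOKUPS ==
["H2","H3","H2","H2","H3","no-route","H2","H2","H1","H1","H3","H1","H3","H1"]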